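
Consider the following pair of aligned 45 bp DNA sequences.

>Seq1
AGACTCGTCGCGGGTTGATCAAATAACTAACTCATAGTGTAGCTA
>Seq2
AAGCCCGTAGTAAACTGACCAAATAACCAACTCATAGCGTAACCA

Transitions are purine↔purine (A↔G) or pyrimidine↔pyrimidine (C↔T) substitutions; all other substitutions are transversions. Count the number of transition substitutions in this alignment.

Differing sites — 2:G/A (Ti); 3:A/G (Ti); 5:T/C (Ti); 9:C/A (Tv); 11:C/T (Ti); 12:G/A (Ti); 13:G/A (Ti); 14:G/A (Ti); 15:T/C (Ti); 19:T/C (Ti); 28:T/C (Ti); 38:T/C (Ti); 42:G/A (Ti); 44:T/C (Ti).
Of the 14 differences, 13 transitions and 1 transversion, so the answer is 13.

13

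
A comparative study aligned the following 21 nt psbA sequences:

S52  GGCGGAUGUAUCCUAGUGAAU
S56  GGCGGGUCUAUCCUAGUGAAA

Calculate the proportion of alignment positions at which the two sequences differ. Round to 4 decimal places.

0.1429

Mismatches occur at site 6 (A→G), site 8 (G→C), site 21 (U→A).
There are 3 differences over 21 sites, so p = 3/21 = 0.1429.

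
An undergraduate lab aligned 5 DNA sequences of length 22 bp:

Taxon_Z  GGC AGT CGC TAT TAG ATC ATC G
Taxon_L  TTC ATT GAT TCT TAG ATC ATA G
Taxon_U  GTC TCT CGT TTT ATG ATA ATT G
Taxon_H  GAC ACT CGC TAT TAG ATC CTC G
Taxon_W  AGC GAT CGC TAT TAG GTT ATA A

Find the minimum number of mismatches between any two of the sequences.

3

Pairwise Hamming distances:
  Taxon_Z vs Taxon_L: 8
  Taxon_Z vs Taxon_U: 9
  Taxon_Z vs Taxon_H: 3
  Taxon_Z vs Taxon_W: 7
  Taxon_L vs Taxon_U: 10
  Taxon_L vs Taxon_H: 9
  Taxon_L vs Taxon_W: 11
  Taxon_U vs Taxon_H: 9
  Taxon_U vs Taxon_W: 12
  Taxon_H vs Taxon_W: 9
The smallest is 3, between Taxon_Z and Taxon_H.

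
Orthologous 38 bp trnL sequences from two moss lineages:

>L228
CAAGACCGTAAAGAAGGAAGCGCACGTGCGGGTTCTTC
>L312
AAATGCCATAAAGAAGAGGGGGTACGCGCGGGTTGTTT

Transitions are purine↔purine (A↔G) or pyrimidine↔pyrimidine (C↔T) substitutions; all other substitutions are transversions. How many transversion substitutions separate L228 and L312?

Mismatches occur at site 1 (C↔A, transversion), site 4 (G↔T, transversion), site 5 (A↔G, transition), site 8 (G↔A, transition), site 17 (G↔A, transition), site 18 (A↔G, transition), site 19 (A↔G, transition), site 21 (C↔G, transversion), site 23 (C↔T, transition), site 27 (T↔C, transition), site 35 (C↔G, transversion), site 38 (C↔T, transition).
Of the 12 differences, 8 transitions and 4 transversions, so the answer is 4.

4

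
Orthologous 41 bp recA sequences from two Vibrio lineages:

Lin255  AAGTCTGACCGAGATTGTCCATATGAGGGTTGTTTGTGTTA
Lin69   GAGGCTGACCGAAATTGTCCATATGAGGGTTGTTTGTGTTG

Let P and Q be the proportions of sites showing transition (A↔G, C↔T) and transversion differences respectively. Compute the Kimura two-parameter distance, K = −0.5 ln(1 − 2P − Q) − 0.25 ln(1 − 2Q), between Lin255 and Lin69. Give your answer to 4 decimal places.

Differing sites — 1:A/G (Ti); 4:T/G (Tv); 13:G/A (Ti); 41:A/G (Ti).
Of the 4 differences, 3 transitions and 1 transversion over 41 sites: P = 3/41 = 0.073171, Q = 1/41 = 0.024390.
d = −0.5·ln(0.829268) − 0.25·ln(0.951220) = −0.5·(-0.187212) − 0.25·(-0.050010) = 0.1061.

0.1061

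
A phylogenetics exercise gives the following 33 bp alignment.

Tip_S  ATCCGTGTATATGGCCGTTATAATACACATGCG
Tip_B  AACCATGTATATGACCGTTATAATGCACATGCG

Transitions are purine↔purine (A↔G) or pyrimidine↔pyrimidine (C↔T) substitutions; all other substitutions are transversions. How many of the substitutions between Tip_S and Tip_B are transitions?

Mismatches occur at site 2 (T→A, transversion), site 5 (G→A, transition), site 14 (G→A, transition), site 25 (A→G, transition).
Of the 4 differences, 3 transitions and 1 transversion, so the answer is 3.

3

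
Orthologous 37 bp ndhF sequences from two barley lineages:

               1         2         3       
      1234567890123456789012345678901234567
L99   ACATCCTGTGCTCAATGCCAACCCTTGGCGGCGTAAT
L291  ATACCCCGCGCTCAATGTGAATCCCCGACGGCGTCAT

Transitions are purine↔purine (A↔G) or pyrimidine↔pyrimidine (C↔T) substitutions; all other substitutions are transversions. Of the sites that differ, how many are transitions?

The sequences differ at positions 2 (C/T, transition), 4 (T/C, transition), 7 (T/C, transition), 9 (T/C, transition), 18 (C/T, transition), 19 (C/G, transversion), 22 (C/T, transition), 25 (T/C, transition), 26 (T/C, transition), 28 (G/A, transition), 35 (A/C, transversion).
Of the 11 differences, 9 transitions and 2 transversions, so the answer is 9.

9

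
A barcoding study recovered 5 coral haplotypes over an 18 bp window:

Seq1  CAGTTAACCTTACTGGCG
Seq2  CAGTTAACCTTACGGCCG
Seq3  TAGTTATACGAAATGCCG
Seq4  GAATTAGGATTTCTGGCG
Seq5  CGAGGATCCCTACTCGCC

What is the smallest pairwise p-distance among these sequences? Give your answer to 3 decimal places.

0.111

Pairwise Hamming distances:
  Seq1 vs Seq2: 2
  Seq1 vs Seq3: 7
  Seq1 vs Seq4: 6
  Seq1 vs Seq5: 8
  Seq2 vs Seq3: 7
  Seq2 vs Seq4: 8
  Seq2 vs Seq5: 10
  Seq3 vs Seq4: 10
  Seq3 vs Seq5: 12
  Seq4 vs Seq5: 11
The smallest is 2 mismatches, between Seq1 and Seq2; p = 2/18 = 0.111.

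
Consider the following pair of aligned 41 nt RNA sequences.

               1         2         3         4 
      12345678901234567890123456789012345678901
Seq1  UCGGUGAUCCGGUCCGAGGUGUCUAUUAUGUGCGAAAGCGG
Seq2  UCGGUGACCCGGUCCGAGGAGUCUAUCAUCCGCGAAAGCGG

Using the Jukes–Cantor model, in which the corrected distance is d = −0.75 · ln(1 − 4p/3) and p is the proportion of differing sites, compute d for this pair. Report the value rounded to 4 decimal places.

Differing sites — 8:U/C; 20:U/A; 27:U/C; 30:G/C; 31:U/C.
p = 5/41 = 0.121951.
d = −0.75 · ln(1 − (4/3)·0.121951) = −0.75 · ln(0.837399) = −0.75 · (-0.177455) = 0.1331.

0.1331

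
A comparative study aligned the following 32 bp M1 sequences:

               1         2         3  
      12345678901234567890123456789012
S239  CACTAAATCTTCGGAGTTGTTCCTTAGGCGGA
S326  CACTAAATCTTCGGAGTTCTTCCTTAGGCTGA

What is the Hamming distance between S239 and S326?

Differing sites — 19:G/C; 30:G/T.
That gives 2 mismatches out of 32 aligned sites, so the Hamming distance is 2.

2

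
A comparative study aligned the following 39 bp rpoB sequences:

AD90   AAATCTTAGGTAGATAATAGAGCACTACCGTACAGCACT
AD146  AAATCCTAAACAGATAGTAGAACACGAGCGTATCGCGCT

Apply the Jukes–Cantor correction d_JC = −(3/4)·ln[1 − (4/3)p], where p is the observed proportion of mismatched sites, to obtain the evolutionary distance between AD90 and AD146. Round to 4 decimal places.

Differing sites — 6:T/C; 9:G/A; 10:G/A; 11:T/C; 17:A/G; 22:G/A; 26:T/G; 28:C/G; 33:C/T; 34:A/C; 37:A/G.
p = 11/39 = 0.282051.
d = −0.75 · ln(1 − (4/3)·0.282051) = −0.75 · ln(0.623932) = −0.75 · (-0.471714) = 0.3538.

0.3538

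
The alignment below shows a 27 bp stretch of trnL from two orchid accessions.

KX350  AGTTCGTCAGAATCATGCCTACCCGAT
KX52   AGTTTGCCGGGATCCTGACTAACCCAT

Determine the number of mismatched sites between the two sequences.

8

Mismatches occur at site 5 (C↔T), site 7 (T↔C), site 9 (A↔G), site 11 (A↔G), site 15 (A↔C), site 18 (C↔A), site 22 (C↔A), site 25 (G↔C).
That gives 8 mismatches out of 27 aligned sites, so the Hamming distance is 8.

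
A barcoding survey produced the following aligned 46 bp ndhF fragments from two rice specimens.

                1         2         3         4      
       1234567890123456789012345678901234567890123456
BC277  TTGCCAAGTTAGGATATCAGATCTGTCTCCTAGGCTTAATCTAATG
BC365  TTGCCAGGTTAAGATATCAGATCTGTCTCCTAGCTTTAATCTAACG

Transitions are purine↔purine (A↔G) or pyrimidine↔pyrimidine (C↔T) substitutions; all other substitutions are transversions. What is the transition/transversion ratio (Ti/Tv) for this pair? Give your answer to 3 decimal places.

4.000

The sequences differ at positions 7 (A/G, transition), 12 (G/A, transition), 34 (G/C, transversion), 35 (C/T, transition), 45 (T/C, transition).
Of the 5 differences, 4 transitions and 1 transversion, so Ti/Tv = 4/1 = 4.000.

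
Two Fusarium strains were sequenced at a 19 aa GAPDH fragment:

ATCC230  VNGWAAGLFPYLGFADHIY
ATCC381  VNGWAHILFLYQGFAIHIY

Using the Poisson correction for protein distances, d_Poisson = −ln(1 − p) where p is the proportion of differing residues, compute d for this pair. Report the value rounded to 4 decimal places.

Mismatches occur at site 6 (A↔H), site 7 (G↔I), site 10 (P↔L), site 12 (L↔Q), site 16 (D↔I).
p = 5/19 = 0.263158.
d = −ln(1 − 0.263158) = −ln(0.736842) = 0.3054.

0.3054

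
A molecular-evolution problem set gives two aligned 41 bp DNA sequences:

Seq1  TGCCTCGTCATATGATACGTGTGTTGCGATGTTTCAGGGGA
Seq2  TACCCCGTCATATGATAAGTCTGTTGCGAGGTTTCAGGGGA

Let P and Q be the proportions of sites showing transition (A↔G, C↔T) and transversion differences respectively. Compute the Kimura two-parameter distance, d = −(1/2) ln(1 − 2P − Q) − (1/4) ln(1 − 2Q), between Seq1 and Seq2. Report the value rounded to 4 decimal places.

0.1332

Differing sites — 2:G/A (Ti); 5:T/C (Ti); 18:C/A (Tv); 21:G/C (Tv); 30:T/G (Tv).
Of the 5 differences, 2 transitions and 3 transversions over 41 sites: P = 2/41 = 0.048780, Q = 3/41 = 0.073171.
d = −0.5·ln(0.829269) − 0.25·ln(0.853658) = −0.5·(-0.187211) − 0.25·(-0.158225) = 0.1332.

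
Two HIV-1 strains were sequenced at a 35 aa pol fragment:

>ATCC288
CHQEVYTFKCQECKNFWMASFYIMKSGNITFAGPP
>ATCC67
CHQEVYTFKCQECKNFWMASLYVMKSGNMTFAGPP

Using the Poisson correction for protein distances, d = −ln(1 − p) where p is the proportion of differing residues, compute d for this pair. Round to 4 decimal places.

0.0896

Mismatches occur at site 21 (F↔L), site 23 (I↔V), site 29 (I↔M).
p = 3/35 = 0.085714.
d = −ln(1 − 0.085714) = −ln(0.914286) = 0.0896.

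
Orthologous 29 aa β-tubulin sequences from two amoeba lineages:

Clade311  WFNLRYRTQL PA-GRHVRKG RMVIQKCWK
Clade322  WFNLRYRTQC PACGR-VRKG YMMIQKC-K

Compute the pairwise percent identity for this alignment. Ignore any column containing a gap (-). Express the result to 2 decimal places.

88.46%

Excluding the 3 gap columns leaves 26 comparable sites.
The sequences differ at positions 10 (L/C), 21 (R/Y), 23 (V/M).
23 of the 26 comparable sites match, so the percent identity is 23/26 × 100 = 88.46%.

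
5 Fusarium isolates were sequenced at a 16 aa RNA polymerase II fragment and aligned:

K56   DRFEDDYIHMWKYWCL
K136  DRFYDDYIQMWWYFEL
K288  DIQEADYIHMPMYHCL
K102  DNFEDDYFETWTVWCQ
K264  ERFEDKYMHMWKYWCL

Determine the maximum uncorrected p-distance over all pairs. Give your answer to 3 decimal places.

Pairwise Hamming distances:
  K56 vs K136: 5
  K56 vs K288: 6
  K56 vs K102: 7
  K56 vs K264: 3
  K136 vs K288: 9
  K136 vs K102: 10
  K136 vs K264: 8
  K288 vs K102: 11
  K288 vs K264: 9
  K102 vs K264: 9
The largest is 11 mismatches, between K288 and K102; p = 11/16 = 0.688.

0.688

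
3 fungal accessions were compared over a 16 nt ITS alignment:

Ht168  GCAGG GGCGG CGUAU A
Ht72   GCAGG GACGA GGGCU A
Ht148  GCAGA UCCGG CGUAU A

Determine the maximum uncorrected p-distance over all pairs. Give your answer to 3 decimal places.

0.438

Pairwise Hamming distances:
  Ht168 vs Ht72: 5
  Ht168 vs Ht148: 3
  Ht72 vs Ht148: 7
The largest is 7 mismatches, between Ht72 and Ht148; p = 7/16 = 0.438.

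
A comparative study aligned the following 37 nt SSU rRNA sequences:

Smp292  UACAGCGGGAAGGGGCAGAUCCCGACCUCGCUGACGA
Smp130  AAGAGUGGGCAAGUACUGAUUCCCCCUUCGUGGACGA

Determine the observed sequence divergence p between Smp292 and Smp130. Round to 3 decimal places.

Differing sites — 1:U/A; 3:C/G; 6:C/U; 10:A/C; 12:G/A; 14:G/U; 15:G/A; 17:A/U; 21:C/U; 24:G/C; 25:A/C; 27:C/U; 31:C/U; 32:U/G.
There are 14 differences over 37 sites, so p = 14/37 = 0.378.

0.378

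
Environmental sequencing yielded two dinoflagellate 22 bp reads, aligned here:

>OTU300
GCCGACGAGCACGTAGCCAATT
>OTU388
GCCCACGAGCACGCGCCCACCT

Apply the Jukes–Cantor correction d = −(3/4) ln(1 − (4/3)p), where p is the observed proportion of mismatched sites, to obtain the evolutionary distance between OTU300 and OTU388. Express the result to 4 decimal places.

The sequences differ at positions 4 (G/C), 14 (T/C), 15 (A/G), 16 (G/C), 20 (A/C), 21 (T/C).
p = 6/22 = 0.272727.
d = −0.75 · ln(1 − (4/3)·0.272727) = −0.75 · ln(0.636364) = −0.75 · (-0.451985) = 0.3390.

0.3390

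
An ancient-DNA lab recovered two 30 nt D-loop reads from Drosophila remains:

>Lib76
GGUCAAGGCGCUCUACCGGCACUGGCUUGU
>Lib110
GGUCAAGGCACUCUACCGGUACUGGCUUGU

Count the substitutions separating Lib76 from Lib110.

2

Differing sites — 10:G/A; 20:C/U.
That gives 2 mismatches out of 30 aligned sites, so the Hamming distance is 2.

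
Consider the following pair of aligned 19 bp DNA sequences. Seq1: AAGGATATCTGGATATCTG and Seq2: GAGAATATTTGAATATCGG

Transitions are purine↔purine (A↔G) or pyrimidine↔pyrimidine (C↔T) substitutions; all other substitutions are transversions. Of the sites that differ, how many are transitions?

The sequences differ at positions 1 (A/G, transition), 4 (G/A, transition), 9 (C/T, transition), 12 (G/A, transition), 18 (T/G, transversion).
Of the 5 differences, 4 transitions and 1 transversion, so the answer is 4.

4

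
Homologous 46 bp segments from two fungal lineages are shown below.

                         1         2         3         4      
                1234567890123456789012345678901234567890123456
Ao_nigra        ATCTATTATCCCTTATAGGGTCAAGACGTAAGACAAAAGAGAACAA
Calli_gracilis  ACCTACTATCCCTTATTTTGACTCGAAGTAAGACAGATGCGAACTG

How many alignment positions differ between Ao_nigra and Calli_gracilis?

14

Differing sites — 2:T/C; 6:T/C; 17:A/T; 18:G/T; 19:G/T; 21:T/A; 23:A/T; 24:A/C; 27:C/A; 36:A/G; 38:A/T; 40:A/C; 45:A/T; 46:A/G.
That gives 14 mismatches out of 46 aligned sites, so the Hamming distance is 14.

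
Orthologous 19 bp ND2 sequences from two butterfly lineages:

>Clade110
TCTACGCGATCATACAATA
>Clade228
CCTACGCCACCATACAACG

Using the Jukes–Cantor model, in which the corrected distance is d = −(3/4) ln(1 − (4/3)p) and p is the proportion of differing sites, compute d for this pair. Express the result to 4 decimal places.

Differing sites — 1:T/C; 8:G/C; 10:T/C; 18:T/C; 19:A/G.
p = 5/19 = 0.263158.
d = −0.75 · ln(1 − (4/3)·0.263158) = −0.75 · ln(0.649123) = −0.75 · (-0.432133) = 0.3241.

0.3241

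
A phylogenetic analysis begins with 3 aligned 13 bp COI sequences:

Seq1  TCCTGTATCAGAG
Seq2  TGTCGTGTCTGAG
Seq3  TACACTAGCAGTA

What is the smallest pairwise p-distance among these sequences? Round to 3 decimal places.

0.385

Pairwise Hamming distances:
  Seq1 vs Seq2: 5
  Seq1 vs Seq3: 6
  Seq2 vs Seq3: 9
The smallest is 5 mismatches, between Seq1 and Seq2; p = 5/13 = 0.385.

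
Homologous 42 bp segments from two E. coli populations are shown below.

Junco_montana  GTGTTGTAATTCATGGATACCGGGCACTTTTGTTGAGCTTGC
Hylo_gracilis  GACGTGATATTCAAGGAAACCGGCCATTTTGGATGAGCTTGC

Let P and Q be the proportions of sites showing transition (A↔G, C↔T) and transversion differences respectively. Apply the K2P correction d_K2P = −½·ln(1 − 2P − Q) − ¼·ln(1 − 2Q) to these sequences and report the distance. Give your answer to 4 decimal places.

Differing sites — 2:T/A (Tv); 3:G/C (Tv); 4:T/G (Tv); 7:T/A (Tv); 8:A/T (Tv); 14:T/A (Tv); 18:T/A (Tv); 24:G/C (Tv); 27:C/T (Ti); 31:T/G (Tv); 33:T/A (Tv).
Of the 11 differences, 1 transition and 10 transversions over 42 sites: P = 1/42 = 0.023810, Q = 10/42 = 0.238095.
d = −0.5·ln(0.714285) − 0.25·ln(0.523810) = −0.5·(-0.336473) − 0.25·(-0.646626) = 0.3299.

0.3299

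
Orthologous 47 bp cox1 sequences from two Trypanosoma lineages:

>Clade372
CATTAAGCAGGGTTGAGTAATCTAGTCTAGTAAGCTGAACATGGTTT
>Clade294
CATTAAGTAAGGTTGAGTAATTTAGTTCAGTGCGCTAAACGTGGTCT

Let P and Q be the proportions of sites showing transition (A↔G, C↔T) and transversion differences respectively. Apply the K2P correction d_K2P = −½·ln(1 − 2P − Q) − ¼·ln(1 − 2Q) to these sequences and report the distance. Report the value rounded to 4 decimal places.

Mismatches occur at site 8 (C↔T, transition), site 10 (G↔A, transition), site 22 (C↔T, transition), site 27 (C↔T, transition), site 28 (T↔C, transition), site 32 (A↔G, transition), site 33 (A↔C, transversion), site 37 (G↔A, transition), site 41 (A↔G, transition), site 46 (T↔C, transition).
Of the 10 differences, 9 transitions and 1 transversion over 47 sites: P = 9/47 = 0.191489, Q = 1/47 = 0.021277.
d = −0.5·ln(0.595745) − 0.25·ln(0.957446) = −0.5·(-0.517943) − 0.25·(-0.043486) = 0.2698.

0.2698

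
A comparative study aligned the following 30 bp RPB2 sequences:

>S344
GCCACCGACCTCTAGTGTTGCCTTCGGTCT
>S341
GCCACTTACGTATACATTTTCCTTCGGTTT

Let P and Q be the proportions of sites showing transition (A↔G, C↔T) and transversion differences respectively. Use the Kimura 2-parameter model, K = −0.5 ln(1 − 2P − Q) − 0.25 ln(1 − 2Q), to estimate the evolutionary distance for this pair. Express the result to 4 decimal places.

0.3855

Mismatches occur at site 6 (C↔T, transition), site 7 (G↔T, transversion), site 10 (C↔G, transversion), site 12 (C↔A, transversion), site 15 (G↔C, transversion), site 16 (T↔A, transversion), site 17 (G↔T, transversion), site 20 (G↔T, transversion), site 29 (C↔T, transition).
Of the 9 differences, 2 transitions and 7 transversions over 30 sites: P = 2/30 = 0.066667, Q = 7/30 = 0.233333.
d = −0.5·ln(0.633333) − 0.25·ln(0.533334) = −0.5·(-0.456759) − 0.25·(-0.628607) = 0.3855.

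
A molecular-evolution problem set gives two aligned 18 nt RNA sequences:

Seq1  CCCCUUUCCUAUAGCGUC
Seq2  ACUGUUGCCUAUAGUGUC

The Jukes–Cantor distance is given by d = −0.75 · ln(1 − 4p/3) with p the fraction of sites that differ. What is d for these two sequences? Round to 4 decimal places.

0.3470

The sequences differ at positions 1 (C/A), 3 (C/U), 4 (C/G), 7 (U/G), 15 (C/U).
p = 5/18 = 0.277778.
d = −0.75 · ln(1 − (4/3)·0.277778) = −0.75 · ln(0.629629) = −0.75 · (-0.462625) = 0.3470.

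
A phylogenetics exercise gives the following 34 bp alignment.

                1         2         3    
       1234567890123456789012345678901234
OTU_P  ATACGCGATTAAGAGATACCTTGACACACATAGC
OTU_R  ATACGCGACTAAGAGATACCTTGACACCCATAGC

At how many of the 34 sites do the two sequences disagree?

2

Mismatches occur at site 9 (T→C), site 28 (A→C).
That gives 2 mismatches out of 34 aligned sites, so the Hamming distance is 2.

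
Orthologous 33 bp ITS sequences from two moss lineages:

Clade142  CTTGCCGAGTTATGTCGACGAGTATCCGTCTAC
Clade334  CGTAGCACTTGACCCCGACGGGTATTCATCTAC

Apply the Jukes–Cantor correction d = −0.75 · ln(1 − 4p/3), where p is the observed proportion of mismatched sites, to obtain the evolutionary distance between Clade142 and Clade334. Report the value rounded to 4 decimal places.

0.5587

The sequences differ at positions 2 (T/G), 4 (G/A), 5 (C/G), 7 (G/A), 8 (A/C), 9 (G/T), 11 (T/G), 13 (T/C), 14 (G/C), 15 (T/C), 21 (A/G), 26 (C/T), 28 (G/A).
p = 13/33 = 0.393939.
d = −0.75 · ln(1 − (4/3)·0.393939) = −0.75 · ln(0.474748) = −0.75 · (-0.744971) = 0.5587.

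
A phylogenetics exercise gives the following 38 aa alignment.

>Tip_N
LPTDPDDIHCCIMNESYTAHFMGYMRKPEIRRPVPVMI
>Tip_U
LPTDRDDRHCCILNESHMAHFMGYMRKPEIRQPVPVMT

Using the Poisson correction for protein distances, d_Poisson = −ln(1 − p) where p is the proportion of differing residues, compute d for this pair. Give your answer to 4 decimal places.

0.2036

Differing sites — 5:P/R; 8:I/R; 13:M/L; 17:Y/H; 18:T/M; 32:R/Q; 38:I/T.
p = 7/38 = 0.184211.
d = −ln(1 − 0.184211) = −ln(0.815789) = 0.2036.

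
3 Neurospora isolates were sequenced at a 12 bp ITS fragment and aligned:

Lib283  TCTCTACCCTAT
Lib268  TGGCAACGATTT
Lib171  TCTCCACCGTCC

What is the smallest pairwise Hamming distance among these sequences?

4

Pairwise Hamming distances:
  Lib283 vs Lib268: 6
  Lib283 vs Lib171: 4
  Lib268 vs Lib171: 7
The smallest is 4, between Lib283 and Lib171.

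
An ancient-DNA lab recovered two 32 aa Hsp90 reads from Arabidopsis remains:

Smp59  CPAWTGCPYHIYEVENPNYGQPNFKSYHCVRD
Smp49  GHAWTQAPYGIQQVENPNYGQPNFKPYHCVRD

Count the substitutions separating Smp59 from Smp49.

Differing sites — 1:C/G; 2:P/H; 6:G/Q; 7:C/A; 10:H/G; 12:Y/Q; 13:E/Q; 26:S/P.
That gives 8 mismatches out of 32 aligned sites, so the Hamming distance is 8.

8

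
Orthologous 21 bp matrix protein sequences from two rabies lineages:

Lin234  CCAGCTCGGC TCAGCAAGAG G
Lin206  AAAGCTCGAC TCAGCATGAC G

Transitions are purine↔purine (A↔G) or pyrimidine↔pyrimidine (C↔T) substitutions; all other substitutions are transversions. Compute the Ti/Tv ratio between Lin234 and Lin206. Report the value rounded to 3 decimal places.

Mismatches occur at site 1 (C↔A, transversion), site 2 (C↔A, transversion), site 9 (G↔A, transition), site 17 (A↔T, transversion), site 20 (G↔C, transversion).
Of the 5 differences, 1 transition and 4 transversions, so Ti/Tv = 1/4 = 0.250.

0.250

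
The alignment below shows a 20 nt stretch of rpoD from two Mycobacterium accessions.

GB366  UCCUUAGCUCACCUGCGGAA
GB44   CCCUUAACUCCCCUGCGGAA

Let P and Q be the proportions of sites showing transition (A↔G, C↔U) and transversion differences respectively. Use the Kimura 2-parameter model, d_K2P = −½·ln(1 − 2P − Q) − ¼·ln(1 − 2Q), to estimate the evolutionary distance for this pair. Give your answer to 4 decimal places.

Differing sites — 1:U/C (Ti); 7:G/A (Ti); 11:A/C (Tv).
Of the 3 differences, 2 transitions and 1 transversion over 20 sites: P = 2/20 = 0.100000, Q = 1/20 = 0.050000.
d = −0.5·ln(0.750000) − 0.25·ln(0.900000) = −0.5·(-0.287682) − 0.25·(-0.105361) = 0.1702.

0.1702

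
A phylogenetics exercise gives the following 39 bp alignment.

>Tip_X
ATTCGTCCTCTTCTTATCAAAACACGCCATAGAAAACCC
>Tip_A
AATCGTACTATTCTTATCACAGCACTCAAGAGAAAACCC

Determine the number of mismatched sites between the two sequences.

8

The sequences differ at positions 2 (T/A), 7 (C/A), 10 (C/A), 20 (A/C), 22 (A/G), 26 (G/T), 28 (C/A), 30 (T/G).
That gives 8 mismatches out of 39 aligned sites, so the Hamming distance is 8.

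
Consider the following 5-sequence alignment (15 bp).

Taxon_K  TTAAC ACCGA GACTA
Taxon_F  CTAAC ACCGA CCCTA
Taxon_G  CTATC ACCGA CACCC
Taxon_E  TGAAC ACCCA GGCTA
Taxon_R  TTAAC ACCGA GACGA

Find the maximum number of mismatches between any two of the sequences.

8

Pairwise Hamming distances:
  Taxon_K vs Taxon_F: 3
  Taxon_K vs Taxon_G: 5
  Taxon_K vs Taxon_E: 3
  Taxon_K vs Taxon_R: 1
  Taxon_F vs Taxon_G: 4
  Taxon_F vs Taxon_E: 5
  Taxon_F vs Taxon_R: 4
  Taxon_G vs Taxon_E: 8
  Taxon_G vs Taxon_R: 5
  Taxon_E vs Taxon_R: 4
The largest is 8, between Taxon_G and Taxon_E.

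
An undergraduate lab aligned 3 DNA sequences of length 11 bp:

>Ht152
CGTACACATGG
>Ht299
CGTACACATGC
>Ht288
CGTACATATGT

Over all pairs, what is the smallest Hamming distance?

Pairwise Hamming distances:
  Ht152 vs Ht299: 1
  Ht152 vs Ht288: 2
  Ht299 vs Ht288: 2
The smallest is 1, between Ht152 and Ht299.

1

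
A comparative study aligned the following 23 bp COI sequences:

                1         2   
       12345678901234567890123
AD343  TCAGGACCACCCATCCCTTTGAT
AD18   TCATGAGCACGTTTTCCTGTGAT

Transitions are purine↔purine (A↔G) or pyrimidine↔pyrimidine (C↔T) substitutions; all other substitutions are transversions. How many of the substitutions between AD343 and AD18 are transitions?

2

The sequences differ at positions 4 (G/T, transversion), 7 (C/G, transversion), 11 (C/G, transversion), 12 (C/T, transition), 13 (A/T, transversion), 15 (C/T, transition), 19 (T/G, transversion).
Of the 7 differences, 2 transitions and 5 transversions, so the answer is 2.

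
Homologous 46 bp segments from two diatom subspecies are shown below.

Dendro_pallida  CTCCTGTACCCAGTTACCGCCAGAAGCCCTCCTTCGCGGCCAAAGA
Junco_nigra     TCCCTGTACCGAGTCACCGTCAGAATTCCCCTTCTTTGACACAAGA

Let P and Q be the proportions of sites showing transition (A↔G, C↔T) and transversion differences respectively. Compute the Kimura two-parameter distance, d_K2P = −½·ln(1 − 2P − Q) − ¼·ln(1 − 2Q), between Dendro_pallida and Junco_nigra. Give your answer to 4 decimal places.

0.5034

Mismatches occur at site 1 (C↔T, transition), site 2 (T↔C, transition), site 11 (C↔G, transversion), site 15 (T↔C, transition), site 20 (C↔T, transition), site 26 (G↔T, transversion), site 27 (C↔T, transition), site 30 (T↔C, transition), site 32 (C↔T, transition), site 34 (T↔C, transition), site 35 (C↔T, transition), site 36 (G↔T, transversion), site 37 (C↔T, transition), site 39 (G↔A, transition), site 41 (C↔A, transversion), site 42 (A↔C, transversion).
Of the 16 differences, 11 transitions and 5 transversions over 46 sites: P = 11/46 = 0.239130, Q = 5/46 = 0.108696.
d = −0.5·ln(0.413044) − 0.25·ln(0.782608) = −0.5·(-0.884201) − 0.25·(-0.245123) = 0.5034.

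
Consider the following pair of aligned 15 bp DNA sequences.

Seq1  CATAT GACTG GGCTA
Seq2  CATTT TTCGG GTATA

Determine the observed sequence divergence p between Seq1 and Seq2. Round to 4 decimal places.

Differing sites — 4:A/T; 6:G/T; 7:A/T; 9:T/G; 12:G/T; 13:C/A.
There are 6 differences over 15 sites, so p = 6/15 = 0.4000.

0.4000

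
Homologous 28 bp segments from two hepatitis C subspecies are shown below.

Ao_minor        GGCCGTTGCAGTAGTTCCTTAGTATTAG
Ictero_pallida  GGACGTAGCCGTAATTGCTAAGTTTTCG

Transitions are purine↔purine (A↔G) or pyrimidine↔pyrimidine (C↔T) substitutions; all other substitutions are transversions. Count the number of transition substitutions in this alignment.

Mismatches occur at site 3 (C↔A, transversion), site 7 (T↔A, transversion), site 10 (A↔C, transversion), site 14 (G↔A, transition), site 17 (C↔G, transversion), site 20 (T↔A, transversion), site 24 (A↔T, transversion), site 27 (A↔C, transversion).
Of the 8 differences, 1 transition and 7 transversions, so the answer is 1.

1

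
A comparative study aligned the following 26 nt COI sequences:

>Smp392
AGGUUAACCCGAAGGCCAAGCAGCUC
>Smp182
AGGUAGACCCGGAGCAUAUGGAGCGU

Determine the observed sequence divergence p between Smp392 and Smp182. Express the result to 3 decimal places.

Differing sites — 5:U/A; 6:A/G; 12:A/G; 15:G/C; 16:C/A; 17:C/U; 19:A/U; 21:C/G; 25:U/G; 26:C/U.
There are 10 differences over 26 sites, so p = 10/26 = 0.385.

0.385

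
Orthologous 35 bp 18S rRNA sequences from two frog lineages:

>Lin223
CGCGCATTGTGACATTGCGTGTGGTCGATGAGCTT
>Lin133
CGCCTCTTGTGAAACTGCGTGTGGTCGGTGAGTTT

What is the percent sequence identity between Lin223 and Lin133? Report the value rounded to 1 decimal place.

80.0%

Mismatches occur at site 4 (G/C), site 5 (C/T), site 6 (A/C), site 13 (C/A), site 15 (T/C), site 28 (A/G), site 33 (C/T).
28 of the 35 sites match, so the percent identity is 28/35 × 100 = 80.0%.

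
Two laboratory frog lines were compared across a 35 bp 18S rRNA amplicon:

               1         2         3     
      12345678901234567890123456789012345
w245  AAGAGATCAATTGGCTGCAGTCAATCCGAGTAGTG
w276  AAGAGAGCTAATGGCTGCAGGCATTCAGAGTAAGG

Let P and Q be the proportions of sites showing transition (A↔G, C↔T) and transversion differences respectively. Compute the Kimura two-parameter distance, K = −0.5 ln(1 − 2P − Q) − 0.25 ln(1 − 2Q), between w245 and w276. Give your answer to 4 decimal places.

Differing sites — 7:T/G (Tv); 9:A/T (Tv); 11:T/A (Tv); 21:T/G (Tv); 24:A/T (Tv); 27:C/A (Tv); 33:G/A (Ti); 34:T/G (Tv).
Of the 8 differences, 1 transition and 7 transversions over 35 sites: P = 1/35 = 0.028571, Q = 7/35 = 0.200000.
d = −0.5·ln(0.742858) − 0.25·ln(0.600000) = −0.5·(-0.297250) − 0.25·(-0.510826) = 0.2763.

0.2763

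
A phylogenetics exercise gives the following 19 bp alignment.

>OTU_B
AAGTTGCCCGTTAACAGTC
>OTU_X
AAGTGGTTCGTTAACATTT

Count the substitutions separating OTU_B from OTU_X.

5

Differing sites — 5:T/G; 7:C/T; 8:C/T; 17:G/T; 19:C/T.
That gives 5 mismatches out of 19 aligned sites, so the Hamming distance is 5.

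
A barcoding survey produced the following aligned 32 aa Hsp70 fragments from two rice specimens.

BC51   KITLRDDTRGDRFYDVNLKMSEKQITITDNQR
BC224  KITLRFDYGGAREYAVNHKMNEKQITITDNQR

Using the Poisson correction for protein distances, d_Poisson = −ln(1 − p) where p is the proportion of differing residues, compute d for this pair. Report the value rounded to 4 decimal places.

Differing sites — 6:D/F; 8:T/Y; 9:R/G; 11:D/A; 13:F/E; 15:D/A; 18:L/H; 21:S/N.
p = 8/32 = 0.250000.
d = −ln(1 − 0.250000) = −ln(0.750000) = 0.2877.

0.2877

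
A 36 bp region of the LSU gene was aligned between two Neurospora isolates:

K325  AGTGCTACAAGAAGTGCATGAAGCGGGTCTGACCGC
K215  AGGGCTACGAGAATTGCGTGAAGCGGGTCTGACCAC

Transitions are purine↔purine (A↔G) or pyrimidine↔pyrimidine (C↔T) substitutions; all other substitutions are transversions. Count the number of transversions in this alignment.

The sequences differ at positions 3 (T/G, transversion), 9 (A/G, transition), 14 (G/T, transversion), 18 (A/G, transition), 35 (G/A, transition).
Of the 5 differences, 3 transitions and 2 transversions, so the answer is 2.

2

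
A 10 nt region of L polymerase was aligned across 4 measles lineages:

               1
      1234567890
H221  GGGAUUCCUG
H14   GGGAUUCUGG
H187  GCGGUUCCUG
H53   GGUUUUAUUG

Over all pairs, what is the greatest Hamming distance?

Pairwise Hamming distances:
  H221 vs H14: 2
  H221 vs H187: 2
  H221 vs H53: 4
  H14 vs H187: 4
  H14 vs H53: 4
  H187 vs H53: 5
The largest is 5, between H187 and H53.

5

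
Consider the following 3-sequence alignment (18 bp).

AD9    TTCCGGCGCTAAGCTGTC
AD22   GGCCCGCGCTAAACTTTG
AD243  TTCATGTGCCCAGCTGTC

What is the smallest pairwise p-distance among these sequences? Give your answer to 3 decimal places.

0.278

Pairwise Hamming distances:
  AD9 vs AD22: 6
  AD9 vs AD243: 5
  AD22 vs AD243: 10
The smallest is 5 mismatches, between AD9 and AD243; p = 5/18 = 0.278.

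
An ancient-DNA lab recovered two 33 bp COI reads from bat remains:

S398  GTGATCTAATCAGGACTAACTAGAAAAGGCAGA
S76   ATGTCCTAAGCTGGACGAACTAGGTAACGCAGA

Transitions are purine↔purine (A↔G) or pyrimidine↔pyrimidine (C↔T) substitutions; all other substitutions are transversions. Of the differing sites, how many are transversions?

Differing sites — 1:G/A (Ti); 4:A/T (Tv); 5:T/C (Ti); 10:T/G (Tv); 12:A/T (Tv); 17:T/G (Tv); 24:A/G (Ti); 25:A/T (Tv); 28:G/C (Tv).
Of the 9 differences, 3 transitions and 6 transversions, so the answer is 6.

6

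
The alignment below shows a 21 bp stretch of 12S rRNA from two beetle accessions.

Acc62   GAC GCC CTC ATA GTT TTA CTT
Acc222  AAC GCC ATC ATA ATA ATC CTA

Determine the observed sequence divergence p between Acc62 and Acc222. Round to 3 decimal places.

0.333

The sequences differ at positions 1 (G/A), 7 (C/A), 13 (G/A), 15 (T/A), 16 (T/A), 18 (A/C), 21 (T/A).
There are 7 differences over 21 sites, so p = 7/21 = 0.333.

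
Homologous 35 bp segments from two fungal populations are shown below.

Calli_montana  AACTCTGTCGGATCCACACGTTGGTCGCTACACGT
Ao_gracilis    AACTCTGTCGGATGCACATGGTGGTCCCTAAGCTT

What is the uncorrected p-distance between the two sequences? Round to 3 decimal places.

The sequences differ at positions 14 (C/G), 19 (C/T), 21 (T/G), 27 (G/C), 31 (C/A), 32 (A/G), 34 (G/T).
There are 7 differences over 35 sites, so p = 7/35 = 0.200.

0.200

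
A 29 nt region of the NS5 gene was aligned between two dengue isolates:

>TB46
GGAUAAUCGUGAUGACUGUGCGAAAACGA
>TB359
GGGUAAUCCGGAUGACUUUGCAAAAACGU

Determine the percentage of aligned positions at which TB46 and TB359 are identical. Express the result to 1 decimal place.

79.3%

The sequences differ at positions 3 (A/G), 9 (G/C), 10 (U/G), 18 (G/U), 22 (G/A), 29 (A/U).
23 of the 29 sites match, so the percent identity is 23/29 × 100 = 79.3%.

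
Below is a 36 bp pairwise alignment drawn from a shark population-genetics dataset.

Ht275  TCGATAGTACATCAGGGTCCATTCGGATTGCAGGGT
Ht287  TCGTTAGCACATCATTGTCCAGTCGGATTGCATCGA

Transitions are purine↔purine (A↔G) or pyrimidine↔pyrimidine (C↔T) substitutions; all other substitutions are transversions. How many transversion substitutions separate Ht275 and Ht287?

The sequences differ at positions 4 (A/T, transversion), 8 (T/C, transition), 15 (G/T, transversion), 16 (G/T, transversion), 22 (T/G, transversion), 33 (G/T, transversion), 34 (G/C, transversion), 36 (T/A, transversion).
Of the 8 differences, 1 transition and 7 transversions, so the answer is 7.

7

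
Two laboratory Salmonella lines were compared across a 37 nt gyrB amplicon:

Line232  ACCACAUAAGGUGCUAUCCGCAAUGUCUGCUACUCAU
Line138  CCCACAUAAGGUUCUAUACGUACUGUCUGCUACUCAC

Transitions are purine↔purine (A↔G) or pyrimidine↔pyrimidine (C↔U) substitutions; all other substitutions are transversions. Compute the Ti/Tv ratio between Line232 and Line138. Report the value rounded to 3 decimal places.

The sequences differ at positions 1 (A/C, transversion), 13 (G/U, transversion), 18 (C/A, transversion), 21 (C/U, transition), 23 (A/C, transversion), 37 (U/C, transition).
Of the 6 differences, 2 transitions and 4 transversions, so Ti/Tv = 2/4 = 0.500.

0.500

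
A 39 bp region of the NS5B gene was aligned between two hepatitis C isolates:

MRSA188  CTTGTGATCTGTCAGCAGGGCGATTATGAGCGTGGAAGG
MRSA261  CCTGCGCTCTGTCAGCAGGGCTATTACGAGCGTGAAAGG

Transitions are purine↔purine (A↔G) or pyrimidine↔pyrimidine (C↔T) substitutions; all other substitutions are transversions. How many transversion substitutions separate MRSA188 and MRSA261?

2

The sequences differ at positions 2 (T/C, transition), 5 (T/C, transition), 7 (A/C, transversion), 22 (G/T, transversion), 27 (T/C, transition), 35 (G/A, transition).
Of the 6 differences, 4 transitions and 2 transversions, so the answer is 2.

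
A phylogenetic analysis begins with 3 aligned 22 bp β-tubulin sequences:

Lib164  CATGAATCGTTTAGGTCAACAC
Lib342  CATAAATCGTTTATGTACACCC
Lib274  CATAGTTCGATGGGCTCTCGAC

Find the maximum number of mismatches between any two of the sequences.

12

Pairwise Hamming distances:
  Lib164 vs Lib342: 5
  Lib164 vs Lib274: 10
  Lib342 vs Lib274: 12
The largest is 12, between Lib342 and Lib274.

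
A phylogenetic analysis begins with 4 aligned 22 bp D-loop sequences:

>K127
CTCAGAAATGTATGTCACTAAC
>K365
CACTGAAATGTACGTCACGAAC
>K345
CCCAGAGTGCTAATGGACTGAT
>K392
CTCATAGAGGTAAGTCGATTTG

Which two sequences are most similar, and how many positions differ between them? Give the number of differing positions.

4

Pairwise Hamming distances:
  K127 vs K365: 4
  K127 vs K345: 11
  K127 vs K392: 9
  K365 vs K345: 13
  K365 vs K392: 12
  K345 vs K392: 12
The smallest is 4, between K127 and K365.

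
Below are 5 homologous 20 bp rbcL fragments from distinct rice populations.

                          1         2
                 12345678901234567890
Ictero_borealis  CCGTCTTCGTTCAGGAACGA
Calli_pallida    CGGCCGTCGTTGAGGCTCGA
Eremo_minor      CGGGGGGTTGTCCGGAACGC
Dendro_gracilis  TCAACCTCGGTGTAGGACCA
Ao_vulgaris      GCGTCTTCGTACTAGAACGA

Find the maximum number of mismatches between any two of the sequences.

15

Pairwise Hamming distances:
  Ictero_borealis vs Calli_pallida: 6
  Ictero_borealis vs Eremo_minor: 10
  Ictero_borealis vs Dendro_gracilis: 10
  Ictero_borealis vs Ao_vulgaris: 4
  Calli_pallida vs Eremo_minor: 11
  Calli_pallida vs Dendro_gracilis: 11
  Calli_pallida vs Ao_vulgaris: 10
  Eremo_minor vs Dendro_gracilis: 15
  Eremo_minor vs Ao_vulgaris: 13
  Dendro_gracilis vs Ao_vulgaris: 9
The largest is 15, between Eremo_minor and Dendro_gracilis.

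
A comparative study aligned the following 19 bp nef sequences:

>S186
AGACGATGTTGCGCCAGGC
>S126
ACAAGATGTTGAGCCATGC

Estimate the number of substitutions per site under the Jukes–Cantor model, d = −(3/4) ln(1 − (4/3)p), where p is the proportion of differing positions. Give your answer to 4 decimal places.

0.2471

Mismatches occur at site 2 (G→C), site 4 (C→A), site 12 (C→A), site 17 (G→T).
p = 4/19 = 0.210526.
d = −0.75 · ln(1 − (4/3)·0.210526) = −0.75 · ln(0.719299) = −0.75 · (-0.329478) = 0.2471.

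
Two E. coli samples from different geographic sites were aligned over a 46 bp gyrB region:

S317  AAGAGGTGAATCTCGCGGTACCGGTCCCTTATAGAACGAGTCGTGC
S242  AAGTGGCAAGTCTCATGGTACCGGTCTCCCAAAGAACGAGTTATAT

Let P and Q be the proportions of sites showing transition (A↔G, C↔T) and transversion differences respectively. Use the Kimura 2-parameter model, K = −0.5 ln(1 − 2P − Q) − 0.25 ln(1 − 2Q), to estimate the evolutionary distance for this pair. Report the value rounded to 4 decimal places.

0.4392

Mismatches occur at site 4 (A↔T, transversion), site 7 (T↔C, transition), site 8 (G↔A, transition), site 10 (A↔G, transition), site 15 (G↔A, transition), site 16 (C↔T, transition), site 27 (C↔T, transition), site 29 (T↔C, transition), site 30 (T↔C, transition), site 32 (T↔A, transversion), site 42 (C↔T, transition), site 43 (G↔A, transition), site 45 (G↔A, transition), site 46 (C↔T, transition).
Of the 14 differences, 12 transitions and 2 transversions over 46 sites: P = 12/46 = 0.260870, Q = 2/46 = 0.043478.
d = −0.5·ln(0.434782) − 0.25·ln(0.913044) = −0.5·(-0.832911) − 0.25·(-0.090971) = 0.4392.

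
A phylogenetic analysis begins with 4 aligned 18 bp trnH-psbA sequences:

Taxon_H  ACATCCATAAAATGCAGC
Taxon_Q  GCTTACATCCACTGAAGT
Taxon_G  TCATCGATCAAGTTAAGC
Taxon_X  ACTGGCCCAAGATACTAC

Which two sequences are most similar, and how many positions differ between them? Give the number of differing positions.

6

Pairwise Hamming distances:
  Taxon_H vs Taxon_Q: 8
  Taxon_H vs Taxon_G: 6
  Taxon_H vs Taxon_X: 9
  Taxon_Q vs Taxon_G: 8
  Taxon_Q vs Taxon_X: 14
  Taxon_G vs Taxon_X: 14
The smallest is 6, between Taxon_H and Taxon_G.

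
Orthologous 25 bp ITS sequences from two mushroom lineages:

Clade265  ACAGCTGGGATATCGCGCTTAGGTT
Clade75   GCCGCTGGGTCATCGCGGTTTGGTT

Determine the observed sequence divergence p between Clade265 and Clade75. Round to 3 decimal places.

0.240

The sequences differ at positions 1 (A/G), 3 (A/C), 10 (A/T), 11 (T/C), 18 (C/G), 21 (A/T).
There are 6 differences over 25 sites, so p = 6/25 = 0.240.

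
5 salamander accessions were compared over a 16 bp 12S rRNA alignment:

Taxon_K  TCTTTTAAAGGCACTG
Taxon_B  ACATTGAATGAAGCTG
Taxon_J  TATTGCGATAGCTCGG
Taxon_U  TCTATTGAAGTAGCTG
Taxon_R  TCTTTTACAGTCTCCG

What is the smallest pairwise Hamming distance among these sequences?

4

Pairwise Hamming distances:
  Taxon_K vs Taxon_B: 7
  Taxon_K vs Taxon_J: 8
  Taxon_K vs Taxon_U: 5
  Taxon_K vs Taxon_R: 4
  Taxon_B vs Taxon_J: 11
  Taxon_B vs Taxon_U: 7
  Taxon_B vs Taxon_R: 9
  Taxon_J vs Taxon_U: 10
  Taxon_J vs Taxon_R: 9
  Taxon_U vs Taxon_R: 6
The smallest is 4, between Taxon_K and Taxon_R.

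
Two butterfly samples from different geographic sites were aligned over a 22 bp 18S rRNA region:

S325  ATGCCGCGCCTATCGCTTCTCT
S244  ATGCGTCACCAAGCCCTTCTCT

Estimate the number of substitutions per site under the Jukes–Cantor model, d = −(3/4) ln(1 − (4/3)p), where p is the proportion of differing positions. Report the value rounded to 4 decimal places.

Mismatches occur at site 5 (C↔G), site 6 (G↔T), site 8 (G↔A), site 11 (T↔A), site 13 (T↔G), site 15 (G↔C).
p = 6/22 = 0.272727.
d = −0.75 · ln(1 − (4/3)·0.272727) = −0.75 · ln(0.636364) = −0.75 · (-0.451985) = 0.3390.

0.3390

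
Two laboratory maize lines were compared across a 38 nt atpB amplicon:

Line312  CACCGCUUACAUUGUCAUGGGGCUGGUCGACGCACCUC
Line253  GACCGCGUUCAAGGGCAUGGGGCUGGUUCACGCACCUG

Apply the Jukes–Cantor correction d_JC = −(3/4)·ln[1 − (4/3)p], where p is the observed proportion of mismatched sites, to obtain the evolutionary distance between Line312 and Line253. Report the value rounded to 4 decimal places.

The sequences differ at positions 1 (C/G), 7 (U/G), 9 (A/U), 12 (U/A), 13 (U/G), 15 (U/G), 28 (C/U), 29 (G/C), 38 (C/G).
p = 9/38 = 0.236842.
d = −0.75 · ln(1 − (4/3)·0.236842) = −0.75 · ln(0.684211) = −0.75 · (-0.379489) = 0.2846.

0.2846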